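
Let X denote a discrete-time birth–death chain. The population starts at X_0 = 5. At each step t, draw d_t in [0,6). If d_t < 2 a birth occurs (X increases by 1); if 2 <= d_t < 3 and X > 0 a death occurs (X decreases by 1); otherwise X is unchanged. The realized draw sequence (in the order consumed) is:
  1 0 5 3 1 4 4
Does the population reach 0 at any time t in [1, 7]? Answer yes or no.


no

t=0: X=5, d=1 → birth, X_1=6
t=1: X=6, d=0 → birth, X_2=7
t=2: X=7, d=5 → hold, X_3=7
t=3: X=7, d=3 → hold, X_4=7
t=4: X=7, d=1 → birth, X_5=8
t=5: X=8, d=4 → hold, X_6=8
t=6: X=8, d=4 → hold, X_7=8


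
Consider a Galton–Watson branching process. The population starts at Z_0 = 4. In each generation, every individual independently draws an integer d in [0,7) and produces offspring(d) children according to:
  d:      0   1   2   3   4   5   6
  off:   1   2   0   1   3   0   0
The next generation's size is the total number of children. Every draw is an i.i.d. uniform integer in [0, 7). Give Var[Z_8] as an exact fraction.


Outcome values over d=0..6: [1, 2, 0, 1, 3, 0, 0]
Σy = 7, Σy² = 15, M = 7
μ = 7/7 = 1,  σ² = 15/7 − (1)² = 8/7
V_0 = 0, E_0 = 4
V_1 = 8/7·E_0 + (1)²·V_0 = 32/7;  E_1 = 4
V_2 = 8/7·E_1 + (1)²·V_1 = 64/7;  E_2 = 4
V_3 = 8/7·E_2 + (1)²·V_2 = 96/7;  E_3 = 4
V_4 = 8/7·E_3 + (1)²·V_3 = 128/7;  E_4 = 4
V_5 = 8/7·E_4 + (1)²·V_4 = 160/7;  E_5 = 4
V_6 = 8/7·E_5 + (1)²·V_5 = 192/7;  E_6 = 4
V_7 = 8/7·E_6 + (1)²·V_6 = 32;  E_7 = 4
V_8 = 8/7·E_7 + (1)²·V_7 = 256/7;  E_8 = 4

256/7


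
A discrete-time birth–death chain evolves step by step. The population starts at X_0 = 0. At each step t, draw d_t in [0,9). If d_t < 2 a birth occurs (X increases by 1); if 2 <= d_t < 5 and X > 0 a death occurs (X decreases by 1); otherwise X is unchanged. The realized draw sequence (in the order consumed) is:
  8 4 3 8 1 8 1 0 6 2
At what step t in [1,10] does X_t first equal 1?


t=0: X=0, d=8 → hold, X_1=0
t=1: X=0, d=4 → hold, X_2=0
t=2: X=0, d=3 → hold, X_3=0
t=3: X=0, d=8 → hold, X_4=0
t=4: X=0, d=1 → birth, X_5=1
t=5: X=1, d=8 → hold, X_6=1
t=6: X=1, d=1 → birth, X_7=2
t=7: X=2, d=0 → birth, X_8=3
t=8: X=3, d=6 → hold, X_9=3
t=9: X=3, d=2 → death, X_10=2

5


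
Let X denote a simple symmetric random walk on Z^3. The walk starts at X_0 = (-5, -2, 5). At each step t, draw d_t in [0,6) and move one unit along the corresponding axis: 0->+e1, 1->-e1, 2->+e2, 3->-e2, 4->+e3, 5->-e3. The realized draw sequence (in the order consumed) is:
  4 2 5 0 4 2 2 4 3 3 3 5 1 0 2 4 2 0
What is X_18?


t=0: X=(-5, -2, 5), d=4 → +e3, X_1=(-5, -2, 6)
t=1: X=(-5, -2, 6), d=2 → +e2, X_2=(-5, -1, 6)
t=2: X=(-5, -1, 6), d=5 → -e3, X_3=(-5, -1, 5)
t=3: X=(-5, -1, 5), d=0 → +e1, X_4=(-4, -1, 5)
t=4: X=(-4, -1, 5), d=4 → +e3, X_5=(-4, -1, 6)
t=5: X=(-4, -1, 6), d=2 → +e2, X_6=(-4, 0, 6)
t=6: X=(-4, 0, 6), d=2 → +e2, X_7=(-4, 1, 6)
t=7: X=(-4, 1, 6), d=4 → +e3, X_8=(-4, 1, 7)
t=8: X=(-4, 1, 7), d=3 → -e2, X_9=(-4, 0, 7)
t=9: X=(-4, 0, 7), d=3 → -e2, X_10=(-4, -1, 7)
t=10: X=(-4, -1, 7), d=3 → -e2, X_11=(-4, -2, 7)
t=11: X=(-4, -2, 7), d=5 → -e3, X_12=(-4, -2, 6)
t=12: X=(-4, -2, 6), d=1 → -e1, X_13=(-5, -2, 6)
t=13: X=(-5, -2, 6), d=0 → +e1, X_14=(-4, -2, 6)
t=14: X=(-4, -2, 6), d=2 → +e2, X_15=(-4, -1, 6)
t=15: X=(-4, -1, 6), d=4 → +e3, X_16=(-4, -1, 7)
t=16: X=(-4, -1, 7), d=2 → +e2, X_17=(-4, 0, 7)
t=17: X=(-4, 0, 7), d=0 → +e1, X_18=(-3, 0, 7)

(-3, 0, 7)


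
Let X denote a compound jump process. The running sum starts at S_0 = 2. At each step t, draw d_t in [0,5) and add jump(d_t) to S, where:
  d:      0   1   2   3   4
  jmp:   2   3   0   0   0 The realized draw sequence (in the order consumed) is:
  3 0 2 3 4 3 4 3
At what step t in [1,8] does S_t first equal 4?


2

t=0: S=2, d=3, jump=0, S_1=2
t=1: S=2, d=0, jump=2, S_2=4
t=2: S=4, d=2, jump=0, S_3=4
t=3: S=4, d=3, jump=0, S_4=4
t=4: S=4, d=4, jump=0, S_5=4
t=5: S=4, d=3, jump=0, S_6=4
t=6: S=4, d=4, jump=0, S_7=4
t=7: S=4, d=3, jump=0, S_8=4


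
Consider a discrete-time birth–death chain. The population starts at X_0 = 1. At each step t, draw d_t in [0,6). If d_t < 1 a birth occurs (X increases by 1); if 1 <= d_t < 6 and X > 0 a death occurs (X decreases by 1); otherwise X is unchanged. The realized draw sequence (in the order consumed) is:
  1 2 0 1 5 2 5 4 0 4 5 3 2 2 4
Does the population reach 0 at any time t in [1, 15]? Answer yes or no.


yes

t=0: X=1, d=1 → death, X_1=0
t=1: X=0, d=2 → hold, X_2=0
t=2: X=0, d=0 → birth, X_3=1
t=3: X=1, d=1 → death, X_4=0
t=4: X=0, d=5 → hold, X_5=0
t=5: X=0, d=2 → hold, X_6=0
t=6: X=0, d=5 → hold, X_7=0
t=7: X=0, d=4 → hold, X_8=0
t=8: X=0, d=0 → birth, X_9=1
t=9: X=1, d=4 → death, X_10=0
t=10: X=0, d=5 → hold, X_11=0
t=11: X=0, d=3 → hold, X_12=0
t=12: X=0, d=2 → hold, X_13=0
t=13: X=0, d=2 → hold, X_14=0
t=14: X=0, d=4 → hold, X_15=0


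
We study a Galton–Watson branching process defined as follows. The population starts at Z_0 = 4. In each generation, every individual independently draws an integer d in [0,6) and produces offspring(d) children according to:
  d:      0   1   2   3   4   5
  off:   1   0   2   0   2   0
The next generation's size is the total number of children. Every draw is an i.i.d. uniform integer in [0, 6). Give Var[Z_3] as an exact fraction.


Outcome values over d=0..5: [1, 0, 2, 0, 2, 0]
Σy = 5, Σy² = 9, M = 6
μ = 5/6 = 5/6,  σ² = 9/6 − (5/6)² = 29/36
V_0 = 0, E_0 = 4
V_1 = 29/36·E_0 + (5/6)²·V_0 = 29/9;  E_1 = 10/3
V_2 = 29/36·E_1 + (5/6)²·V_1 = 1595/324;  E_2 = 25/9
V_3 = 29/36·E_2 + (5/6)²·V_2 = 65975/11664;  E_3 = 125/54

65975/11664


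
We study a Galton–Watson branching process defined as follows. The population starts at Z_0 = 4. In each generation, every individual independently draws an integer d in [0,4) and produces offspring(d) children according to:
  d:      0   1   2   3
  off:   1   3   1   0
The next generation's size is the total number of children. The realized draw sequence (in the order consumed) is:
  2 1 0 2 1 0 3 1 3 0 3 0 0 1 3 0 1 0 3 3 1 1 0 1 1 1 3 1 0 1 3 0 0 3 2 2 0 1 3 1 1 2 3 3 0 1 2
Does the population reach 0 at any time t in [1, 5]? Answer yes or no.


gen 0: Z_0=4, draws=[2, 1, 0, 2], offspring=[1, 3, 1, 1], Z_1=6
gen 1: Z_1=6, draws=[1, 0, 3, 1, 3, 0], offspring=[3, 1, 0, 3, 0, 1], Z_2=8
gen 2: Z_2=8, draws=[3, 0, 0, 1, 3, 0, 1, 0], offspring=[0, 1, 1, 3, 0, 1, 3, 1], Z_3=10
gen 3: Z_3=10, draws=[3, 3, 1, 1, 0, 1, 1, 1, 3, 1], offspring=[0, 0, 3, 3, 1, 3, 3, 3, 0, 3], Z_4=19
gen 4: Z_4=19, draws=[0, 1, 3, 0, 0, 3, 2, 2, 0, 1, 3, 1, 1, 2, 3, 3, 0, 1, 2], offspring=[1, 3, 0, 1, 1, 0, 1, 1, 1, 3, 0, 3, 3, 1, 0, 0, 1, 3, 1], Z_5=24

no


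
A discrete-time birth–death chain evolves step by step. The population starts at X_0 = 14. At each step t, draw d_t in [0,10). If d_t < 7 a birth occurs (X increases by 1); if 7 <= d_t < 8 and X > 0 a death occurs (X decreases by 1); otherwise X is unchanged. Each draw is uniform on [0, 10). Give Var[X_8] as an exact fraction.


X can drop by at most 1 per step and X_0 = 14 > T = 8, so X_t >= 14 − t >= 6 > 0 for every t <= 8: the floor at 0 (the 'and X > 0' condition) never binds. Hence X_8 = X_0 + Σ_{t<8} Y_t with i.i.d. increments Y_t = y(d_t) ∈ {+1, −1, 0}.
Outcome values over d=0..9: [1, 1, 1, 1, 1, 1, 1, -1, 0, 0]
Σy = 6, Σy² = 8, M = 10
μ = 6/10 = 3/5,  σ² = 8/10 − (3/5)² = 11/25
Independent increments: Var[X_8] = 8·σ² = 8·(11/25) = 88/25

88/25


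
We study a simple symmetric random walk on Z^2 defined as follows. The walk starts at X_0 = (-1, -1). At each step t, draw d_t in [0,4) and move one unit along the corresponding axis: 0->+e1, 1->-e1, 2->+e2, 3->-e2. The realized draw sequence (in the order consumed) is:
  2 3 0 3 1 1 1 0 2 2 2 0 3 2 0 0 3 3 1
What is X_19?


(0, -1)

t=0: X=(-1, -1), d=2 → +e2, X_1=(-1, 0)
t=1: X=(-1, 0), d=3 → -e2, X_2=(-1, -1)
t=2: X=(-1, -1), d=0 → +e1, X_3=(0, -1)
t=3: X=(0, -1), d=3 → -e2, X_4=(0, -2)
t=4: X=(0, -2), d=1 → -e1, X_5=(-1, -2)
t=5: X=(-1, -2), d=1 → -e1, X_6=(-2, -2)
t=6: X=(-2, -2), d=1 → -e1, X_7=(-3, -2)
t=7: X=(-3, -2), d=0 → +e1, X_8=(-2, -2)
t=8: X=(-2, -2), d=2 → +e2, X_9=(-2, -1)
t=9: X=(-2, -1), d=2 → +e2, X_10=(-2, 0)
t=10: X=(-2, 0), d=2 → +e2, X_11=(-2, 1)
t=11: X=(-2, 1), d=0 → +e1, X_12=(-1, 1)
t=12: X=(-1, 1), d=3 → -e2, X_13=(-1, 0)
t=13: X=(-1, 0), d=2 → +e2, X_14=(-1, 1)
t=14: X=(-1, 1), d=0 → +e1, X_15=(0, 1)
t=15: X=(0, 1), d=0 → +e1, X_16=(1, 1)
t=16: X=(1, 1), d=3 → -e2, X_17=(1, 0)
t=17: X=(1, 0), d=3 → -e2, X_18=(1, -1)
t=18: X=(1, -1), d=1 → -e1, X_19=(0, -1)


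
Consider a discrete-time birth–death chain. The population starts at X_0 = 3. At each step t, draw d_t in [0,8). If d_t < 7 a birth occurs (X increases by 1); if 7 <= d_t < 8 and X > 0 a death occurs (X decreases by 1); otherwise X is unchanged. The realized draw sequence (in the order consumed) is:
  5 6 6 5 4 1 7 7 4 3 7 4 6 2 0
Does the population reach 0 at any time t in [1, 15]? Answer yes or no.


no

t=0: X=3, d=5 → birth, X_1=4
t=1: X=4, d=6 → birth, X_2=5
t=2: X=5, d=6 → birth, X_3=6
t=3: X=6, d=5 → birth, X_4=7
t=4: X=7, d=4 → birth, X_5=8
t=5: X=8, d=1 → birth, X_6=9
t=6: X=9, d=7 → death, X_7=8
t=7: X=8, d=7 → death, X_8=7
t=8: X=7, d=4 → birth, X_9=8
t=9: X=8, d=3 → birth, X_10=9
t=10: X=9, d=7 → death, X_11=8
t=11: X=8, d=4 → birth, X_12=9
t=12: X=9, d=6 → birth, X_13=10
t=13: X=10, d=2 → birth, X_14=11
t=14: X=11, d=0 → birth, X_15=12


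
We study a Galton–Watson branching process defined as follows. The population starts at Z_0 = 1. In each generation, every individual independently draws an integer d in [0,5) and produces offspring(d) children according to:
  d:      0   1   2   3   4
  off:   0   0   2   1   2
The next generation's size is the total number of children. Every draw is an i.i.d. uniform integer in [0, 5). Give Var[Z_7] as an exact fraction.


28/5

Outcome values over d=0..4: [0, 0, 2, 1, 2]
Σy = 5, Σy² = 9, M = 5
μ = 5/5 = 1,  σ² = 9/5 − (1)² = 4/5
V_0 = 0, E_0 = 1
V_1 = 4/5·E_0 + (1)²·V_0 = 4/5;  E_1 = 1
V_2 = 4/5·E_1 + (1)²·V_1 = 8/5;  E_2 = 1
V_3 = 4/5·E_2 + (1)²·V_2 = 12/5;  E_3 = 1
V_4 = 4/5·E_3 + (1)²·V_3 = 16/5;  E_4 = 1
V_5 = 4/5·E_4 + (1)²·V_4 = 4;  E_5 = 1
V_6 = 4/5·E_5 + (1)²·V_5 = 24/5;  E_6 = 1
V_7 = 4/5·E_6 + (1)²·V_6 = 28/5;  E_7 = 1


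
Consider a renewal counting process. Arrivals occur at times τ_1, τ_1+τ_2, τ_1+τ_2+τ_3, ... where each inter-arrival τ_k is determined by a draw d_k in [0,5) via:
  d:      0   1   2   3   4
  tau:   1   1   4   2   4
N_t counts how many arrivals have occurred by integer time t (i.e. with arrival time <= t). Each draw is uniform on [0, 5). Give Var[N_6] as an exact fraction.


234119474/244140625

Inter-arrival values over d=0..4: [1, 1, 4, 2, 4]
Each d has probability 1/5, so the pmf of τ is: f(1) = 2/5, f(2) = 1/5, f(4) = 2/5
Let p_n(j) = P(N_n = j), with p_0 = [1]. Condition on τ_1: p_n(0) = P(τ > n), and for j >= 1, p_n(j) = Σ_{k<=n} f(k)·p_{n−k}(j−1)
p_1 = [3/5, 2/5]  (j = 0..1)
p_2 = [2/5, 11/25, 4/25]  (j = 0..2)
p_3 = [2/5, 7/25, 32/125, 8/125]  (j = 0..3)
p_4 = [0, 16/25, 1/5, 84/625, 16/625]  (j = 0..4)
p_5 = [0, 8/25, 59/125, 82/625, 208/3125, 32/3125]  (j = 0..5)
p_6 = [0, 4/25, 54/125, 183/625, 248/3125, 496/15625, 64/15625]  (j = 0..6)
E[N_6] = Σ j·p_6(j) = 37549/15625;  E[N_6²] = Σ j²·p_6(j) = 105219/15625
Var[N_6] = 105219/15625 − (37549/15625)² = 234119474/244140625


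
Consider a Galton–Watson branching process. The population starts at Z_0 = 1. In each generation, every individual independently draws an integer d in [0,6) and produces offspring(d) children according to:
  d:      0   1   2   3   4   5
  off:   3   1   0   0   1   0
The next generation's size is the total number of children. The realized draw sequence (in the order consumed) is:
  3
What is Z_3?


gen 0: Z_0=1, draws=[3], offspring=[0], Z_1=0
gen 1: Z_1=0, draws=[], offspring=[], Z_2=0
gen 2: Z_2=0, draws=[], offspring=[], Z_3=0

0


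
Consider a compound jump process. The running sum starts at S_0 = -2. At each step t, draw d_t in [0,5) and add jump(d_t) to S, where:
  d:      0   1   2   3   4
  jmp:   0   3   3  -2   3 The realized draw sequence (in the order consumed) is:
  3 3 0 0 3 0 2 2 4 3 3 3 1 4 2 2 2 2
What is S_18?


13

t=0: S=-2, d=3, jump=-2, S_1=-4
t=1: S=-4, d=3, jump=-2, S_2=-6
t=2: S=-6, d=0, jump=0, S_3=-6
t=3: S=-6, d=0, jump=0, S_4=-6
t=4: S=-6, d=3, jump=-2, S_5=-8
t=5: S=-8, d=0, jump=0, S_6=-8
t=6: S=-8, d=2, jump=3, S_7=-5
t=7: S=-5, d=2, jump=3, S_8=-2
t=8: S=-2, d=4, jump=3, S_9=1
t=9: S=1, d=3, jump=-2, S_10=-1
t=10: S=-1, d=3, jump=-2, S_11=-3
t=11: S=-3, d=3, jump=-2, S_12=-5
t=12: S=-5, d=1, jump=3, S_13=-2
t=13: S=-2, d=4, jump=3, S_14=1
t=14: S=1, d=2, jump=3, S_15=4
t=15: S=4, d=2, jump=3, S_16=7
t=16: S=7, d=2, jump=3, S_17=10
t=17: S=10, d=2, jump=3, S_18=13


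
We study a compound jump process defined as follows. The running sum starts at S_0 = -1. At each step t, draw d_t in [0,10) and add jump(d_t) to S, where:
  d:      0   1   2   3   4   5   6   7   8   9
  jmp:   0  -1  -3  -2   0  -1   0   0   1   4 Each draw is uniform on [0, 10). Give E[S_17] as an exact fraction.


-22/5

Outcome values over d=0..9: [0, -1, -3, -2, 0, -1, 0, 0, 1, 4]
Σy = -2, Σy² = 32, M = 10
μ = -2/10 = -1/5,  σ² = 32/10 − (-1/5)² = 79/25
E[S_17] = -1 + 17·(-1/5) = -22/5


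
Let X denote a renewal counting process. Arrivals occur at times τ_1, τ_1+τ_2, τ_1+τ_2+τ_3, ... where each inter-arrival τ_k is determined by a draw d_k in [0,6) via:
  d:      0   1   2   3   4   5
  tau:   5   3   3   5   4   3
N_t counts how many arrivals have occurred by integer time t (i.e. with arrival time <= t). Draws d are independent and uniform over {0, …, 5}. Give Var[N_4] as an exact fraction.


2/9

Inter-arrival values over d=0..5: [5, 3, 3, 5, 4, 3]
Each d has probability 1/6, so the pmf of τ is: f(3) = 1/2, f(4) = 1/6, f(5) = 1/3
Let p_n(j) = P(N_n = j), with p_0 = [1]. Condition on τ_1: p_n(0) = P(τ > n), and for j >= 1, p_n(j) = Σ_{k<=n} f(k)·p_{n−k}(j−1)
p_1 = [1]  (j = 0)
p_2 = [1]  (j = 0)
p_3 = [1/2, 1/2]  (j = 0..1)
p_4 = [1/3, 2/3]  (j = 0..1)
E[N_4] = Σ j·p_4(j) = 2/3;  E[N_4²] = Σ j²·p_4(j) = 2/3
Var[N_4] = 2/3 − (2/3)² = 2/9


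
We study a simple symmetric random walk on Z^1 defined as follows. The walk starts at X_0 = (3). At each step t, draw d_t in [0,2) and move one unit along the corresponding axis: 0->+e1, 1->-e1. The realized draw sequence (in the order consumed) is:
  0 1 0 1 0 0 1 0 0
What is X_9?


t=0: X=(3), d=0 → +e1, X_1=(4)
t=1: X=(4), d=1 → -e1, X_2=(3)
t=2: X=(3), d=0 → +e1, X_3=(4)
t=3: X=(4), d=1 → -e1, X_4=(3)
t=4: X=(3), d=0 → +e1, X_5=(4)
t=5: X=(4), d=0 → +e1, X_6=(5)
t=6: X=(5), d=1 → -e1, X_7=(4)
t=7: X=(4), d=0 → +e1, X_8=(5)
t=8: X=(5), d=0 → +e1, X_9=(6)

(6)


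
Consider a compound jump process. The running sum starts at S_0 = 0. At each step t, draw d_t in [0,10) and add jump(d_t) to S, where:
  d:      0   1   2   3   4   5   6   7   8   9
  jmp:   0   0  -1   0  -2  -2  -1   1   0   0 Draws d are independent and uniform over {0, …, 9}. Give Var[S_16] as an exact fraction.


68/5

Outcome values over d=0..9: [0, 0, -1, 0, -2, -2, -1, 1, 0, 0]
Σy = -5, Σy² = 11, M = 10
μ = -5/10 = -1/2,  σ² = 11/10 − (-1/2)² = 17/20
Independent increments: Var[S_16] = 16·σ² = 16·(17/20) = 68/5


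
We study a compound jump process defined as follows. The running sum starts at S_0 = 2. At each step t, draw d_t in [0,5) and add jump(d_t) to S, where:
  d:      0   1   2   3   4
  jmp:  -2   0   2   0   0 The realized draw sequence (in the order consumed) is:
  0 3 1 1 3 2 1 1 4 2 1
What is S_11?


4

t=0: S=2, d=0, jump=-2, S_1=0
t=1: S=0, d=3, jump=0, S_2=0
t=2: S=0, d=1, jump=0, S_3=0
t=3: S=0, d=1, jump=0, S_4=0
t=4: S=0, d=3, jump=0, S_5=0
t=5: S=0, d=2, jump=2, S_6=2
t=6: S=2, d=1, jump=0, S_7=2
t=7: S=2, d=1, jump=0, S_8=2
t=8: S=2, d=4, jump=0, S_9=2
t=9: S=2, d=2, jump=2, S_10=4
t=10: S=4, d=1, jump=0, S_11=4


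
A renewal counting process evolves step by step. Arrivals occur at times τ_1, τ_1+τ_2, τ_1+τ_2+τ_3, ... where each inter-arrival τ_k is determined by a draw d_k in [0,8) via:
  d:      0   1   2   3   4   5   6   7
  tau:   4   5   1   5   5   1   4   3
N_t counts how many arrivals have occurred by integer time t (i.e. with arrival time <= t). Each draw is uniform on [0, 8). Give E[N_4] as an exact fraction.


Inter-arrival values over d=0..7: [4, 5, 1, 5, 5, 1, 4, 3]
Each d has probability 1/8, so the pmf of τ is: f(1) = 1/4, f(3) = 1/8, f(4) = 1/4, f(5) = 3/8
Renewal equation for m(n) = E[N_n]: condition on τ_1 = k (if k <= n, one arrival plus a fresh copy on the remaining n−k steps): m(n) = F(n) + Σ_{k<=n} f(k)·m(n−k), where F(n) = P(τ <= n) and m(0) = 0
m(1) = F(1) = 1/4
m(2) = F(2) + f(1)·m(1) = 1/4 + 1/4·1/4 = 5/16
m(3) = F(3) + f(1)·m(2) = 3/8 + 1/4·5/16 = 29/64
m(4) = F(4) + f(1)·m(3) + f(3)·m(1) = 5/8 + 1/4·29/64 + 1/8·1/4 = 197/256
E[N_4] = m(4) = 197/256

197/256


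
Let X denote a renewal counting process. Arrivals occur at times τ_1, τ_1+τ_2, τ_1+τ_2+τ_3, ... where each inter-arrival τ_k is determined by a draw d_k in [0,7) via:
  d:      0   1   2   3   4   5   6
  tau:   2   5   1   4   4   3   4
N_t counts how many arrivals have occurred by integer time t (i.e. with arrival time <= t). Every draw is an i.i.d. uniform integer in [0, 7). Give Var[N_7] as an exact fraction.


Inter-arrival values over d=0..6: [2, 5, 1, 4, 4, 3, 4]
Each d has probability 1/7, so the pmf of τ is: f(1) = 1/7, f(2) = 1/7, f(3) = 1/7, f(4) = 3/7, f(5) = 1/7
Let p_n(j) = P(N_n = j), with p_0 = [1]. Condition on τ_1: p_n(0) = P(τ > n), and for j >= 1, p_n(j) = Σ_{k<=n} f(k)·p_{n−k}(j−1)
p_1 = [6/7, 1/7]  (j = 0..1)
p_2 = [5/7, 13/49, 1/49]  (j = 0..2)
p_3 = [4/7, 18/49, 20/343, 1/343]  (j = 0..3)
p_4 = [1/7, 36/49, 38/343, 27/2401, 1/2401]  (j = 0..4)
p_5 = [0, 5/7, 88/343, 65/2401, 34/16807, 1/16807]  (j = 0..5)
p_6 = [0, 26/49, 135/343, 167/2401, 99/16807, 41/117649, 1/117649]  (j = 0..6)
p_7 = [0, 18/49, 164/343, 328/2401, 40/2401, 20/16807, 48/823543, 1/823543]  (j = 0..7)
E[N_7] = Σ j·p_7(j) = 1487641/823543;  E[N_7²] = Σ j²·p_7(j) = 3135915/823543
Var[N_7] = 3135915/823543 − (1487641/823543)² = 369485101964/678223072849

369485101964/678223072849


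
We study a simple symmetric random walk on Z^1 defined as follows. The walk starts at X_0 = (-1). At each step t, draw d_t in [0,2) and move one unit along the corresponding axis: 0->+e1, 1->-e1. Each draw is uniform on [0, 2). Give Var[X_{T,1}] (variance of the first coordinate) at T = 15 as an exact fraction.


15

Outcome values over d=0..1: [1, -1]
Σy = 0, Σy² = 2, M = 2
μ = 0/2 = 0,  σ² = 2/2 − (0)² = 1
Independent increments: Var[X_15] = 15·σ² = 15·(1) = 15


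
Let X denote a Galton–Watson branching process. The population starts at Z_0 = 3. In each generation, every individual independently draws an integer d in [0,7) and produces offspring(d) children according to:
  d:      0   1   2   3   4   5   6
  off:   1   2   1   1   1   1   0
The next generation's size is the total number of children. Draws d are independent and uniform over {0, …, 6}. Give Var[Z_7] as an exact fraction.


6

Outcome values over d=0..6: [1, 2, 1, 1, 1, 1, 0]
Σy = 7, Σy² = 9, M = 7
μ = 7/7 = 1,  σ² = 9/7 − (1)² = 2/7
V_0 = 0, E_0 = 3
V_1 = 2/7·E_0 + (1)²·V_0 = 6/7;  E_1 = 3
V_2 = 2/7·E_1 + (1)²·V_1 = 12/7;  E_2 = 3
V_3 = 2/7·E_2 + (1)²·V_2 = 18/7;  E_3 = 3
V_4 = 2/7·E_3 + (1)²·V_3 = 24/7;  E_4 = 3
V_5 = 2/7·E_4 + (1)²·V_4 = 30/7;  E_5 = 3
V_6 = 2/7·E_5 + (1)²·V_5 = 36/7;  E_6 = 3
V_7 = 2/7·E_6 + (1)²·V_6 = 6;  E_7 = 3


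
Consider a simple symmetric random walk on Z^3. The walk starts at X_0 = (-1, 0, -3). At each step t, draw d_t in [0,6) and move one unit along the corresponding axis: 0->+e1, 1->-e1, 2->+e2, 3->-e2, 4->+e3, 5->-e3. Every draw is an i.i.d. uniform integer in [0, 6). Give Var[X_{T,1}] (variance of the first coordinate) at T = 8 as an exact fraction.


8/3

Outcome values over d=0..5: [1, -1, 0, 0, 0, 0]
Σy = 0, Σy² = 2, M = 6
μ = 0/6 = 0,  σ² = 2/6 − (0)² = 1/3
Independent increments: Var[X_8] = 8·σ² = 8·(1/3) = 8/3


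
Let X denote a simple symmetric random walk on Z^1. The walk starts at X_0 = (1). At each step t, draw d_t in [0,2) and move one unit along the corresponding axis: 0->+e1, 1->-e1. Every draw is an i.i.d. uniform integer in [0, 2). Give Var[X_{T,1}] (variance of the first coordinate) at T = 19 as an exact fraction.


Outcome values over d=0..1: [1, -1]
Σy = 0, Σy² = 2, M = 2
μ = 0/2 = 0,  σ² = 2/2 − (0)² = 1
Independent increments: Var[X_19] = 19·σ² = 19·(1) = 19

19


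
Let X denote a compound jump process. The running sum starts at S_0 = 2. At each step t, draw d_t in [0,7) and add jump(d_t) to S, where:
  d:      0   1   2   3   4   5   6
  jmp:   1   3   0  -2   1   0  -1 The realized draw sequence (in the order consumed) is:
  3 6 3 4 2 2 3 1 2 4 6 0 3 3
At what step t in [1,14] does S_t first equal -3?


t=0: S=2, d=3, jump=-2, S_1=0
t=1: S=0, d=6, jump=-1, S_2=-1
t=2: S=-1, d=3, jump=-2, S_3=-3
t=3: S=-3, d=4, jump=1, S_4=-2
t=4: S=-2, d=2, jump=0, S_5=-2
t=5: S=-2, d=2, jump=0, S_6=-2
t=6: S=-2, d=3, jump=-2, S_7=-4
t=7: S=-4, d=1, jump=3, S_8=-1
t=8: S=-1, d=2, jump=0, S_9=-1
t=9: S=-1, d=4, jump=1, S_10=0
t=10: S=0, d=6, jump=-1, S_11=-1
t=11: S=-1, d=0, jump=1, S_12=0
t=12: S=0, d=3, jump=-2, S_13=-2
t=13: S=-2, d=3, jump=-2, S_14=-4

3


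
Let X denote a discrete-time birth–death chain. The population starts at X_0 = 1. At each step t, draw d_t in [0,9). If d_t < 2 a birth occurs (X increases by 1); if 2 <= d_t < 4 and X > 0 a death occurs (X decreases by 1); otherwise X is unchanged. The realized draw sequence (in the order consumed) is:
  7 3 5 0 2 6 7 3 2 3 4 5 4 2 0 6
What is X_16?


t=0: X=1, d=7 → hold, X_1=1
t=1: X=1, d=3 → death, X_2=0
t=2: X=0, d=5 → hold, X_3=0
t=3: X=0, d=0 → birth, X_4=1
t=4: X=1, d=2 → death, X_5=0
t=5: X=0, d=6 → hold, X_6=0
t=6: X=0, d=7 → hold, X_7=0
t=7: X=0, d=3 → hold, X_8=0
t=8: X=0, d=2 → hold, X_9=0
t=9: X=0, d=3 → hold, X_10=0
t=10: X=0, d=4 → hold, X_11=0
t=11: X=0, d=5 → hold, X_12=0
t=12: X=0, d=4 → hold, X_13=0
t=13: X=0, d=2 → hold, X_14=0
t=14: X=0, d=0 → birth, X_15=1
t=15: X=1, d=6 → hold, X_16=1

1


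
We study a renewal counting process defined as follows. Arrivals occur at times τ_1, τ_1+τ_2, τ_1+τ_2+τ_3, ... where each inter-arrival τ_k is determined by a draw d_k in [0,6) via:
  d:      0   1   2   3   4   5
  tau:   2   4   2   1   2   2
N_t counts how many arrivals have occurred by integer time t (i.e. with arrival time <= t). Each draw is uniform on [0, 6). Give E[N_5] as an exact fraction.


Inter-arrival values over d=0..5: [2, 4, 2, 1, 2, 2]
Each d has probability 1/6, so the pmf of τ is: f(1) = 1/6, f(2) = 2/3, f(4) = 1/6
Renewal equation for m(n) = E[N_n]: condition on τ_1 = k (if k <= n, one arrival plus a fresh copy on the remaining n−k steps): m(n) = F(n) + Σ_{k<=n} f(k)·m(n−k), where F(n) = P(τ <= n) and m(0) = 0
m(1) = F(1) = 1/6
m(2) = F(2) + f(1)·m(1) = 5/6 + 1/6·1/6 = 31/36
m(3) = F(3) + f(1)·m(2) + f(2)·m(1) = 5/6 + 1/6·31/36 + 2/3·1/6 = 235/216
m(4) = F(4) + f(1)·m(3) + f(2)·m(2) = 1 + 1/6·235/216 + 2/3·31/36 = 2275/1296
m(5) = F(5) + f(1)·m(4) + f(2)·m(3) + f(4)·m(1) = 1 + 1/6·2275/1296 + 2/3·235/216 + 1/6·1/6 = 15907/7776
E[N_5] = m(5) = 15907/7776

15907/7776


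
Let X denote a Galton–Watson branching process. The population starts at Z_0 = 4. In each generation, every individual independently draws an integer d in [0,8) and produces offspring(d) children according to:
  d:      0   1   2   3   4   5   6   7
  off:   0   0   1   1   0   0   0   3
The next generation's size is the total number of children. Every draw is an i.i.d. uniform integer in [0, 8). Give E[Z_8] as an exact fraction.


390625/4194304

Outcome values over d=0..7: [0, 0, 1, 1, 0, 0, 0, 3]
Σy = 5, Σy² = 11, M = 8
μ = 5/8 = 5/8,  σ² = 11/8 − (5/8)² = 63/64
E[Z_0] = 4
E[Z_1] = 5/8·E[Z_0] = 5/2
E[Z_2] = 5/8·E[Z_1] = 25/16
E[Z_3] = 5/8·E[Z_2] = 125/128
E[Z_4] = 5/8·E[Z_3] = 625/1024
E[Z_5] = 5/8·E[Z_4] = 3125/8192
E[Z_6] = 5/8·E[Z_5] = 15625/65536
E[Z_7] = 5/8·E[Z_6] = 78125/524288
E[Z_8] = 5/8·E[Z_7] = 390625/4194304


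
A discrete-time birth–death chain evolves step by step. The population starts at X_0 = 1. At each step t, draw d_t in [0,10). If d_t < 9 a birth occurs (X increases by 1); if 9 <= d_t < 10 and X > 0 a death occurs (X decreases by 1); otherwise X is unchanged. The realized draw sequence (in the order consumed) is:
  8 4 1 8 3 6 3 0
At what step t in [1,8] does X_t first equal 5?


t=0: X=1, d=8 → birth, X_1=2
t=1: X=2, d=4 → birth, X_2=3
t=2: X=3, d=1 → birth, X_3=4
t=3: X=4, d=8 → birth, X_4=5
t=4: X=5, d=3 → birth, X_5=6
t=5: X=6, d=6 → birth, X_6=7
t=6: X=7, d=3 → birth, X_7=8
t=7: X=8, d=0 → birth, X_8=9

4


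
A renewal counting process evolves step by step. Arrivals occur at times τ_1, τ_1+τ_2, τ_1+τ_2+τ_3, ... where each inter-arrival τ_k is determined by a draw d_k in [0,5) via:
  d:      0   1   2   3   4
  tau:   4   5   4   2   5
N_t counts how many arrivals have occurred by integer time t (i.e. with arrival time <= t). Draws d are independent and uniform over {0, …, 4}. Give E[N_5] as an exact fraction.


26/25

Inter-arrival values over d=0..4: [4, 5, 4, 2, 5]
Each d has probability 1/5, so the pmf of τ is: f(2) = 1/5, f(4) = 2/5, f(5) = 2/5
Renewal equation for m(n) = E[N_n]: condition on τ_1 = k (if k <= n, one arrival plus a fresh copy on the remaining n−k steps): m(n) = F(n) + Σ_{k<=n} f(k)·m(n−k), where F(n) = P(τ <= n) and m(0) = 0
m(1) = F(1) = 0
m(2) = F(2) = 1/5
m(3) = F(3) = 1/5
m(4) = F(4) + f(2)·m(2) = 3/5 + 1/5·1/5 = 16/25
m(5) = F(5) + f(2)·m(3) = 1 + 1/5·1/5 = 26/25
E[N_5] = m(5) = 26/25


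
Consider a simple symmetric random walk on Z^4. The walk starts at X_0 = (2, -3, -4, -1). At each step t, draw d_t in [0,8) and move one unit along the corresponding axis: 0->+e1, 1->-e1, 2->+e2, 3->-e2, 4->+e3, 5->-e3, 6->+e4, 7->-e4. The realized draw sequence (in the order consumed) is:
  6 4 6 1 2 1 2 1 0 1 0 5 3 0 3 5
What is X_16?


(1, -3, -5, 1)

t=0: X=(2, -3, -4, -1), d=6 → +e4, X_1=(2, -3, -4, 0)
t=1: X=(2, -3, -4, 0), d=4 → +e3, X_2=(2, -3, -3, 0)
t=2: X=(2, -3, -3, 0), d=6 → +e4, X_3=(2, -3, -3, 1)
t=3: X=(2, -3, -3, 1), d=1 → -e1, X_4=(1, -3, -3, 1)
t=4: X=(1, -3, -3, 1), d=2 → +e2, X_5=(1, -2, -3, 1)
t=5: X=(1, -2, -3, 1), d=1 → -e1, X_6=(0, -2, -3, 1)
t=6: X=(0, -2, -3, 1), d=2 → +e2, X_7=(0, -1, -3, 1)
t=7: X=(0, -1, -3, 1), d=1 → -e1, X_8=(-1, -1, -3, 1)
t=8: X=(-1, -1, -3, 1), d=0 → +e1, X_9=(0, -1, -3, 1)
t=9: X=(0, -1, -3, 1), d=1 → -e1, X_10=(-1, -1, -3, 1)
t=10: X=(-1, -1, -3, 1), d=0 → +e1, X_11=(0, -1, -3, 1)
t=11: X=(0, -1, -3, 1), d=5 → -e3, X_12=(0, -1, -4, 1)
t=12: X=(0, -1, -4, 1), d=3 → -e2, X_13=(0, -2, -4, 1)
t=13: X=(0, -2, -4, 1), d=0 → +e1, X_14=(1, -2, -4, 1)
t=14: X=(1, -2, -4, 1), d=3 → -e2, X_15=(1, -3, -4, 1)
t=15: X=(1, -3, -4, 1), d=5 → -e3, X_16=(1, -3, -5, 1)


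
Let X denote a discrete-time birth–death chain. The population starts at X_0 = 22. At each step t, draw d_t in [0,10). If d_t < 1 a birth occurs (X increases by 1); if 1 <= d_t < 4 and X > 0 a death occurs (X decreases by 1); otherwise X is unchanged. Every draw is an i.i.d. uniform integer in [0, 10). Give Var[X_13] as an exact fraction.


X can drop by at most 1 per step and X_0 = 22 > T = 13, so X_t >= 22 − t >= 9 > 0 for every t <= 13: the floor at 0 (the 'and X > 0' condition) never binds. Hence X_13 = X_0 + Σ_{t<13} Y_t with i.i.d. increments Y_t = y(d_t) ∈ {+1, −1, 0}.
Outcome values over d=0..9: [1, -1, -1, -1, 0, 0, 0, 0, 0, 0]
Σy = -2, Σy² = 4, M = 10
μ = -2/10 = -1/5,  σ² = 4/10 − (-1/5)² = 9/25
Independent increments: Var[X_13] = 13·σ² = 13·(9/25) = 117/25

117/25


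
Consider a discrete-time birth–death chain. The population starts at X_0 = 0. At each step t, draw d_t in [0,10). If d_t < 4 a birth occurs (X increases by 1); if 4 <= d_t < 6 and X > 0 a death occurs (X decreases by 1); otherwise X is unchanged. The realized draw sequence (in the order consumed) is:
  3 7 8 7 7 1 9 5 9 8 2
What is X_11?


2

t=0: X=0, d=3 → birth, X_1=1
t=1: X=1, d=7 → hold, X_2=1
t=2: X=1, d=8 → hold, X_3=1
t=3: X=1, d=7 → hold, X_4=1
t=4: X=1, d=7 → hold, X_5=1
t=5: X=1, d=1 → birth, X_6=2
t=6: X=2, d=9 → hold, X_7=2
t=7: X=2, d=5 → death, X_8=1
t=8: X=1, d=9 → hold, X_9=1
t=9: X=1, d=8 → hold, X_10=1
t=10: X=1, d=2 → birth, X_11=2


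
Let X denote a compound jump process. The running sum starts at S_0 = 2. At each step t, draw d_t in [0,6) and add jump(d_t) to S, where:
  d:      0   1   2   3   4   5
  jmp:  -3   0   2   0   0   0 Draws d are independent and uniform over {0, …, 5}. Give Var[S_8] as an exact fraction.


154/9

Outcome values over d=0..5: [-3, 0, 2, 0, 0, 0]
Σy = -1, Σy² = 13, M = 6
μ = -1/6 = -1/6,  σ² = 13/6 − (-1/6)² = 77/36
Independent increments: Var[S_8] = 8·σ² = 8·(77/36) = 154/9


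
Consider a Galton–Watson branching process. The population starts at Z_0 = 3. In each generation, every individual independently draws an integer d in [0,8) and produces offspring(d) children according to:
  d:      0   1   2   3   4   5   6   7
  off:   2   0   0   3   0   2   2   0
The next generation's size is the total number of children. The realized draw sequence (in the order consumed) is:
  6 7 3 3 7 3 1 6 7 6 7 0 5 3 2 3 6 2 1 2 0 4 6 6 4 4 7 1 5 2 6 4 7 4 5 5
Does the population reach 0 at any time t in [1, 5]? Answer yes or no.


no

gen 0: Z_0=3, draws=[6, 7, 3], offspring=[2, 0, 3], Z_1=5
gen 1: Z_1=5, draws=[3, 7, 3, 1, 6], offspring=[3, 0, 3, 0, 2], Z_2=8
gen 2: Z_2=8, draws=[7, 6, 7, 0, 5, 3, 2, 3], offspring=[0, 2, 0, 2, 2, 3, 0, 3], Z_3=12
gen 3: Z_3=12, draws=[6, 2, 1, 2, 0, 4, 6, 6, 4, 4, 7, 1], offspring=[2, 0, 0, 0, 2, 0, 2, 2, 0, 0, 0, 0], Z_4=8
gen 4: Z_4=8, draws=[5, 2, 6, 4, 7, 4, 5, 5], offspring=[2, 0, 2, 0, 0, 0, 2, 2], Z_5=8


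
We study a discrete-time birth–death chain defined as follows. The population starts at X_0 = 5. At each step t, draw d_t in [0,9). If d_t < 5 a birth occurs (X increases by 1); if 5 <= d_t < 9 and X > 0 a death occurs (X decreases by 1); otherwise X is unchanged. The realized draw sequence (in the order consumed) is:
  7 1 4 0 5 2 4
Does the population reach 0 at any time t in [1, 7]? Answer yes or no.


no

t=0: X=5, d=7 → death, X_1=4
t=1: X=4, d=1 → birth, X_2=5
t=2: X=5, d=4 → birth, X_3=6
t=3: X=6, d=0 → birth, X_4=7
t=4: X=7, d=5 → death, X_5=6
t=5: X=6, d=2 → birth, X_6=7
t=6: X=7, d=4 → birth, X_7=8


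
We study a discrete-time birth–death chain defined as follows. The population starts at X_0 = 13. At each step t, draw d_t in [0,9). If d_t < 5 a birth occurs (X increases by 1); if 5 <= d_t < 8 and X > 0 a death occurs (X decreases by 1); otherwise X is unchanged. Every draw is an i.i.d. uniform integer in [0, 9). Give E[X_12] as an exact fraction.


47/3

X can drop by at most 1 per step and X_0 = 13 > T = 12, so X_t >= 13 − t >= 1 > 0 for every t <= 12: the floor at 0 (the 'and X > 0' condition) never binds. Hence X_12 = X_0 + Σ_{t<12} Y_t with i.i.d. increments Y_t = y(d_t) ∈ {+1, −1, 0}.
Outcome values over d=0..8: [1, 1, 1, 1, 1, -1, -1, -1, 0]
Σy = 2, Σy² = 8, M = 9
μ = 2/9 = 2/9,  σ² = 8/9 − (2/9)² = 68/81
E[X_12] = 13 + 12·(2/9) = 47/3


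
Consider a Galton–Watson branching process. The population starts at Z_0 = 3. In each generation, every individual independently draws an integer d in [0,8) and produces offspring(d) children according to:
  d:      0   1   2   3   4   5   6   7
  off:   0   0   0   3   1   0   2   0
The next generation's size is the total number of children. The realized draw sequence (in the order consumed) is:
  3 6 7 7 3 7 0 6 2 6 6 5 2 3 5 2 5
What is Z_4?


gen 0: Z_0=3, draws=[3, 6, 7], offspring=[3, 2, 0], Z_1=5
gen 1: Z_1=5, draws=[7, 3, 7, 0, 6], offspring=[0, 3, 0, 0, 2], Z_2=5
gen 2: Z_2=5, draws=[2, 6, 6, 5, 2], offspring=[0, 2, 2, 0, 0], Z_3=4
gen 3: Z_3=4, draws=[3, 5, 2, 5], offspring=[3, 0, 0, 0], Z_4=3

3


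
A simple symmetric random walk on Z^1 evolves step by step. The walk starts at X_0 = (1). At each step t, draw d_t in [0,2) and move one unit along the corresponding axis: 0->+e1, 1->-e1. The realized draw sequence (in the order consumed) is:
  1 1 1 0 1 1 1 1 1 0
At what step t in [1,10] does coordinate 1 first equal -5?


8

t=0: X=(1), d=1 → -e1, X_1=(0)
t=1: X=(0), d=1 → -e1, X_2=(-1)
t=2: X=(-1), d=1 → -e1, X_3=(-2)
t=3: X=(-2), d=0 → +e1, X_4=(-1)
t=4: X=(-1), d=1 → -e1, X_5=(-2)
t=5: X=(-2), d=1 → -e1, X_6=(-3)
t=6: X=(-3), d=1 → -e1, X_7=(-4)
t=7: X=(-4), d=1 → -e1, X_8=(-5)
t=8: X=(-5), d=1 → -e1, X_9=(-6)
t=9: X=(-6), d=0 → +e1, X_10=(-5)


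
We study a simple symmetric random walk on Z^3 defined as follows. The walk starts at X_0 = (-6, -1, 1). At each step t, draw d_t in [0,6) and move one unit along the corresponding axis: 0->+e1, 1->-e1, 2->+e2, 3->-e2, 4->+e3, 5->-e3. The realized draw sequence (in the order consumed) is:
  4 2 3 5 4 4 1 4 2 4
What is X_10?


(-7, 0, 5)

t=0: X=(-6, -1, 1), d=4 → +e3, X_1=(-6, -1, 2)
t=1: X=(-6, -1, 2), d=2 → +e2, X_2=(-6, 0, 2)
t=2: X=(-6, 0, 2), d=3 → -e2, X_3=(-6, -1, 2)
t=3: X=(-6, -1, 2), d=5 → -e3, X_4=(-6, -1, 1)
t=4: X=(-6, -1, 1), d=4 → +e3, X_5=(-6, -1, 2)
t=5: X=(-6, -1, 2), d=4 → +e3, X_6=(-6, -1, 3)
t=6: X=(-6, -1, 3), d=1 → -e1, X_7=(-7, -1, 3)
t=7: X=(-7, -1, 3), d=4 → +e3, X_8=(-7, -1, 4)
t=8: X=(-7, -1, 4), d=2 → +e2, X_9=(-7, 0, 4)
t=9: X=(-7, 0, 4), d=4 → +e3, X_10=(-7, 0, 5)


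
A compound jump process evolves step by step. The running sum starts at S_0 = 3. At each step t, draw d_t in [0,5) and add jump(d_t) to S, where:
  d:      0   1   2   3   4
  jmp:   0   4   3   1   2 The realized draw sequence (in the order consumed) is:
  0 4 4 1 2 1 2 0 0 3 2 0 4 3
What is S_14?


t=0: S=3, d=0, jump=0, S_1=3
t=1: S=3, d=4, jump=2, S_2=5
t=2: S=5, d=4, jump=2, S_3=7
t=3: S=7, d=1, jump=4, S_4=11
t=4: S=11, d=2, jump=3, S_5=14
t=5: S=14, d=1, jump=4, S_6=18
t=6: S=18, d=2, jump=3, S_7=21
t=7: S=21, d=0, jump=0, S_8=21
t=8: S=21, d=0, jump=0, S_9=21
t=9: S=21, d=3, jump=1, S_10=22
t=10: S=22, d=2, jump=3, S_11=25
t=11: S=25, d=0, jump=0, S_12=25
t=12: S=25, d=4, jump=2, S_13=27
t=13: S=27, d=3, jump=1, S_14=28

28


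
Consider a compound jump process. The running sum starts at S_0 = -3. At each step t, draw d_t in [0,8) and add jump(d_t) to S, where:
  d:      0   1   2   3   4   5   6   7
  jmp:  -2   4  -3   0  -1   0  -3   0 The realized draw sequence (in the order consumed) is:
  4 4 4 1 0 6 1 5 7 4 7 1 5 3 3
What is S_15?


t=0: S=-3, d=4, jump=-1, S_1=-4
t=1: S=-4, d=4, jump=-1, S_2=-5
t=2: S=-5, d=4, jump=-1, S_3=-6
t=3: S=-6, d=1, jump=4, S_4=-2
t=4: S=-2, d=0, jump=-2, S_5=-4
t=5: S=-4, d=6, jump=-3, S_6=-7
t=6: S=-7, d=1, jump=4, S_7=-3
t=7: S=-3, d=5, jump=0, S_8=-3
t=8: S=-3, d=7, jump=0, S_9=-3
t=9: S=-3, d=4, jump=-1, S_10=-4
t=10: S=-4, d=7, jump=0, S_11=-4
t=11: S=-4, d=1, jump=4, S_12=0
t=12: S=0, d=5, jump=0, S_13=0
t=13: S=0, d=3, jump=0, S_14=0
t=14: S=0, d=3, jump=0, S_15=0

0


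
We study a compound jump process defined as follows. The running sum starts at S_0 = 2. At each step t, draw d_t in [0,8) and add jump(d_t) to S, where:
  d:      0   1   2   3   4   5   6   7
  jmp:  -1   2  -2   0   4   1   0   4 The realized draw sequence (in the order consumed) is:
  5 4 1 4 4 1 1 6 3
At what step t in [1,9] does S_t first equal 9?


3

t=0: S=2, d=5, jump=1, S_1=3
t=1: S=3, d=4, jump=4, S_2=7
t=2: S=7, d=1, jump=2, S_3=9
t=3: S=9, d=4, jump=4, S_4=13
t=4: S=13, d=4, jump=4, S_5=17
t=5: S=17, d=1, jump=2, S_6=19
t=6: S=19, d=1, jump=2, S_7=21
t=7: S=21, d=6, jump=0, S_8=21
t=8: S=21, d=3, jump=0, S_9=21


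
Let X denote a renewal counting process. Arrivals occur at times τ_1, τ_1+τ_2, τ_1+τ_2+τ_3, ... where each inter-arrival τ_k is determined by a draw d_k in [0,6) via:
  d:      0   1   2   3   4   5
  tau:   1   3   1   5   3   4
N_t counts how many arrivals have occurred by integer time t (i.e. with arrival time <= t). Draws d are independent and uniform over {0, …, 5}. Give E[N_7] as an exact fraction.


4945/2187

Inter-arrival values over d=0..5: [1, 3, 1, 5, 3, 4]
Each d has probability 1/6, so the pmf of τ is: f(1) = 1/3, f(3) = 1/3, f(4) = 1/6, f(5) = 1/6
Renewal equation for m(n) = E[N_n]: condition on τ_1 = k (if k <= n, one arrival plus a fresh copy on the remaining n−k steps): m(n) = F(n) + Σ_{k<=n} f(k)·m(n−k), where F(n) = P(τ <= n) and m(0) = 0
m(1) = F(1) = 1/3
m(2) = F(2) + f(1)·m(1) = 1/3 + 1/3·1/3 = 4/9
m(3) = F(3) + f(1)·m(2) = 2/3 + 1/3·4/9 = 22/27
m(4) = F(4) + f(1)·m(3) + f(3)·m(1) = 5/6 + 1/3·22/27 + 1/3·1/3 = 197/162
m(5) = F(5) + f(1)·m(4) + f(3)·m(2) + f(4)·m(1) = 1 + 1/3·197/162 + 1/3·4/9 + 1/6·1/3 = 391/243
m(6) = F(6) + f(1)·m(5) + f(3)·m(3) + f(4)·m(2) + f(5)·m(1) = 1 + 1/3·391/243 + 1/3·22/27 + 1/6·4/9 + 1/6·1/3 = 2825/1458
m(7) = F(7) + f(1)·m(6) + f(3)·m(4) + f(4)·m(3) + f(5)·m(2) = 1 + 1/3·2825/1458 + 1/3·197/162 + 1/6·22/27 + 1/6·4/9 = 4945/2187
E[N_7] = m(7) = 4945/2187


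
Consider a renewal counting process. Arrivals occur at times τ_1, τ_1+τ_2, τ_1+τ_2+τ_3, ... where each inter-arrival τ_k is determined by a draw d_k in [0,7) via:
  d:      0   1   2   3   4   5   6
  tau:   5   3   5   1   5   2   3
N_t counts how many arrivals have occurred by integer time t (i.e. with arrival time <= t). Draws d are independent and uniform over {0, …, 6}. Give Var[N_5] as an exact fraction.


Inter-arrival values over d=0..6: [5, 3, 5, 1, 5, 2, 3]
Each d has probability 1/7, so the pmf of τ is: f(1) = 1/7, f(2) = 1/7, f(3) = 2/7, f(5) = 3/7
Let p_n(j) = P(N_n = j), with p_0 = [1]. Condition on τ_1: p_n(0) = P(τ > n), and for j >= 1, p_n(j) = Σ_{k<=n} f(k)·p_{n−k}(j−1)
p_1 = [6/7, 1/7]  (j = 0..1)
p_2 = [5/7, 13/49, 1/49]  (j = 0..2)
p_3 = [3/7, 25/49, 20/343, 1/343]  (j = 0..3)
p_4 = [3/7, 20/49, 52/343, 27/2401, 1/2401]  (j = 0..4)
p_5 = [0, 37/49, 71/343, 86/2401, 34/16807, 1/16807]  (j = 0..5)
E[N_5] = Σ j·p_5(j) = 21596/16807;  E[N_5²] = Σ j²·p_5(j) = 32594/16807
Var[N_5] = 32594/16807 − (21596/16807)² = 81420142/282475249

81420142/282475249


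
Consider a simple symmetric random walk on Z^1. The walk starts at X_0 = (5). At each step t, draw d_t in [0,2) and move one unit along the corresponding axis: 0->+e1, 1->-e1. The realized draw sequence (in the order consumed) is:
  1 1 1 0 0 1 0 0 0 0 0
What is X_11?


t=0: X=(5), d=1 → -e1, X_1=(4)
t=1: X=(4), d=1 → -e1, X_2=(3)
t=2: X=(3), d=1 → -e1, X_3=(2)
t=3: X=(2), d=0 → +e1, X_4=(3)
t=4: X=(3), d=0 → +e1, X_5=(4)
t=5: X=(4), d=1 → -e1, X_6=(3)
t=6: X=(3), d=0 → +e1, X_7=(4)
t=7: X=(4), d=0 → +e1, X_8=(5)
t=8: X=(5), d=0 → +e1, X_9=(6)
t=9: X=(6), d=0 → +e1, X_10=(7)
t=10: X=(7), d=0 → +e1, X_11=(8)

(8)


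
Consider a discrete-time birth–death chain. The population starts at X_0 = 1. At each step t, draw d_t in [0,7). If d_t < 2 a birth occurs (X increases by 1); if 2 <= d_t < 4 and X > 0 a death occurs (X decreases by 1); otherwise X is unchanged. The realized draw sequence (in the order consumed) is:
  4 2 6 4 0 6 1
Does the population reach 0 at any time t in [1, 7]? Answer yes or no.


t=0: X=1, d=4 → hold, X_1=1
t=1: X=1, d=2 → death, X_2=0
t=2: X=0, d=6 → hold, X_3=0
t=3: X=0, d=4 → hold, X_4=0
t=4: X=0, d=0 → birth, X_5=1
t=5: X=1, d=6 → hold, X_6=1
t=6: X=1, d=1 → birth, X_7=2

yes


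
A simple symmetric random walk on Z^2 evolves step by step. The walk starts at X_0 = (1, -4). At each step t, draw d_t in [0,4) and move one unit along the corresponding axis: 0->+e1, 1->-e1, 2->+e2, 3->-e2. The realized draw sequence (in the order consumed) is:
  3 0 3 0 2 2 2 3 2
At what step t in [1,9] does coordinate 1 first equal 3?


t=0: X=(1, -4), d=3 → -e2, X_1=(1, -5)
t=1: X=(1, -5), d=0 → +e1, X_2=(2, -5)
t=2: X=(2, -5), d=3 → -e2, X_3=(2, -6)
t=3: X=(2, -6), d=0 → +e1, X_4=(3, -6)
t=4: X=(3, -6), d=2 → +e2, X_5=(3, -5)
t=5: X=(3, -5), d=2 → +e2, X_6=(3, -4)
t=6: X=(3, -4), d=2 → +e2, X_7=(3, -3)
t=7: X=(3, -3), d=3 → -e2, X_8=(3, -4)
t=8: X=(3, -4), d=2 → +e2, X_9=(3, -3)

4
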